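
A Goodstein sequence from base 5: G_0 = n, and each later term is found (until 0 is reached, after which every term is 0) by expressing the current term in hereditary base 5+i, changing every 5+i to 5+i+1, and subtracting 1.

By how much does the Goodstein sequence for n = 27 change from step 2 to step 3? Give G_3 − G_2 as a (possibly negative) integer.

(0) 27|_5 = 5^2 + 2 ↦ 6^2 + 2|_6 = 38 ⇒ 37
(1) 37|_6 = 6^2 + 1 ↦ 7^2 + 1|_7 = 50 ⇒ 49
(2) 49|_7 = 7^2 ↦ 8^2|_8 = 64 ⇒ 63

14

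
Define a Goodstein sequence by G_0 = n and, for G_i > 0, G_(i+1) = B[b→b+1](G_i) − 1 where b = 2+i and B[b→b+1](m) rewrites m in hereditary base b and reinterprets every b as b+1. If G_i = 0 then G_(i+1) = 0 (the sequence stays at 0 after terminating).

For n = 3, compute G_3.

i=0: 3 = 2 + 1 (b=2); 2→3: 3 + 1 = 4; 4−1 = 3
i=1: 3 = 3 (b=3); 3→4: 4 = 4; 4−1 = 3
i=2: 3 = 3 (b=4); 4→5: 3 = 3; 3−1 = 2

2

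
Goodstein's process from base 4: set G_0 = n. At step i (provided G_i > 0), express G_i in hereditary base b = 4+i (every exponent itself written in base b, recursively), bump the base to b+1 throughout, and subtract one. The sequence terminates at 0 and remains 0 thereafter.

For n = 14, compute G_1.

16

G_0 = 14. HB_4(14) = 3·4 + 2. Bump = 17. G_1 = 16.
G_1 = 16. HB_5(16) = 3·5 + 1. Bump = 19. G_2 = 18.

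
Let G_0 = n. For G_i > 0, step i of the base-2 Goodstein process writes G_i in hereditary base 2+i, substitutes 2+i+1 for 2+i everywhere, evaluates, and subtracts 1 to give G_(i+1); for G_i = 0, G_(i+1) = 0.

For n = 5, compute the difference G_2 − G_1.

228

[0] 5 ≡ 2^2 + 1 (base 2). Lift 3: 28. −1: 27.
[1] 27 ≡ 3^3 (base 3). Lift 4: 256. −1: 255.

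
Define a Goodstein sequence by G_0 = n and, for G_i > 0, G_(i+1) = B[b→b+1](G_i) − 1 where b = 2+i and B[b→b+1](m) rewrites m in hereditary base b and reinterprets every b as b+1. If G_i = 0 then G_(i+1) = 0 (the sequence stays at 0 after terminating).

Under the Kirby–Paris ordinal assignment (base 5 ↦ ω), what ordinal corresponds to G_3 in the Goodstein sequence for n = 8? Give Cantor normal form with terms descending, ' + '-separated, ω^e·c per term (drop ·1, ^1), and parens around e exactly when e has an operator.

ω^ω·2 + ω^2·2 + ω·2

base 2: 8 = 2^(2 + 1); at 3: 3^(3 + 1) = 81; next = 80
base 3: 80 = 2·3^3 + 2·3^2 + 2·3 + 2; at 4: 2·4^4 + 2·4^2 + 2·4 + 2 = 554; next = 553
base 4: 553 = 2·4^4 + 2·4^2 + 2·4 + 1; at 5: 2·5^5 + 2·5^2 + 2·5 + 1 = 6311; next = 6310
base 5: 6310 = 2·5^5 + 2·5^2 + 2·5; at 6: 2·6^6 + 2·6^2 + 2·6 = 93396; next = 93395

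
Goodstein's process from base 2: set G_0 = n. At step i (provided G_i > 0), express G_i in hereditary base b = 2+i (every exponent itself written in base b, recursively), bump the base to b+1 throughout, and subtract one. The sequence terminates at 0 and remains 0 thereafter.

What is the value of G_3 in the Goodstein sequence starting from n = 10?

[0] 10 ≡ 2^(2 + 1) + 2 (base 2). Lift 3: 84. −1: 83.
[1] 83 ≡ 3^(3 + 1) + 2 (base 3). Lift 4: 1026. −1: 1025.
[2] 1025 ≡ 4^(4 + 1) + 1 (base 4). Lift 5: 15626. −1: 15625.

15625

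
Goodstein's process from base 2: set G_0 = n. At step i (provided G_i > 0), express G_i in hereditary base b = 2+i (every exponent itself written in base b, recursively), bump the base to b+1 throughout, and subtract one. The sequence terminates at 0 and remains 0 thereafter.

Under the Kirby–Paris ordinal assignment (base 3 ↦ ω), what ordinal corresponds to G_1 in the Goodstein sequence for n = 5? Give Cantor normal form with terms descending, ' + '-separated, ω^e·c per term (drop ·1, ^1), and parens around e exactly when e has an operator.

(0) 5|_2 = 2^2 + 1 ↦ 3^3 + 1|_3 = 28 ⇒ 27
(1) 27|_3 = 3^3 ↦ 4^4|_4 = 256 ⇒ 255

ω^ω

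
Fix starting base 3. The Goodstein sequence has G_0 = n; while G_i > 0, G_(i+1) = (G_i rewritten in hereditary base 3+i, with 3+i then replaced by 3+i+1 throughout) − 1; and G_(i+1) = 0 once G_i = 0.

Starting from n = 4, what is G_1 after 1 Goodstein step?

4

step 0: 4 = 3 + 1; sub 4 for 3: 4 + 1; = 5; G_1 = 5−1 = 4
step 1: 4 = 4; sub 5 for 4: 5; = 5; G_2 = 5−1 = 4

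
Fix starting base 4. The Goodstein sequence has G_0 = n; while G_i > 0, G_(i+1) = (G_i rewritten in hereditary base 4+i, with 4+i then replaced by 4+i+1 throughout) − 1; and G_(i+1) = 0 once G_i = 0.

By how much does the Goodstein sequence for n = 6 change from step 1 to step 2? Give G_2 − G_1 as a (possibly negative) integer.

step 0: 6 = 4 + 2; sub 5 for 4: 5 + 2; = 7; G_1 = 7−1 = 6
step 1: 6 = 5 + 1; sub 6 for 5: 6 + 1; = 7; G_2 = 7−1 = 6

0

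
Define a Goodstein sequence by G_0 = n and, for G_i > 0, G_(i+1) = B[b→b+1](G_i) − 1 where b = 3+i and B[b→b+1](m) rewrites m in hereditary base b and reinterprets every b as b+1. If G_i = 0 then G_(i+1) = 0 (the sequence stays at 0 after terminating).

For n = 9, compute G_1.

G_0=9  [base 3] 3^2  →[3↦4]→  4^2 = 16  −1 ⇒ G_1=15
G_1=15  [base 4] 3·4 + 3  →[4↦5]→  3·5 + 3 = 18  −1 ⇒ G_2=17

15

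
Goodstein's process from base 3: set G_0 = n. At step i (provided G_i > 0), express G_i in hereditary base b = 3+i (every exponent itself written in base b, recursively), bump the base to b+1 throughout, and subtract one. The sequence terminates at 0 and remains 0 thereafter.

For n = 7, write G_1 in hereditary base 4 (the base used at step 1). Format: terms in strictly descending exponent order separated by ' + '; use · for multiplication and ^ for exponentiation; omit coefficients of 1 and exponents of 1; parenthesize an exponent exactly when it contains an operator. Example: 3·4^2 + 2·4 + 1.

2·4

(0) 7|_3 = 2·3 + 1 ↦ 2·4 + 1|_4 = 9 ⇒ 8
(1) 8|_4 = 2·4 ↦ 2·5|_5 = 10 ⇒ 9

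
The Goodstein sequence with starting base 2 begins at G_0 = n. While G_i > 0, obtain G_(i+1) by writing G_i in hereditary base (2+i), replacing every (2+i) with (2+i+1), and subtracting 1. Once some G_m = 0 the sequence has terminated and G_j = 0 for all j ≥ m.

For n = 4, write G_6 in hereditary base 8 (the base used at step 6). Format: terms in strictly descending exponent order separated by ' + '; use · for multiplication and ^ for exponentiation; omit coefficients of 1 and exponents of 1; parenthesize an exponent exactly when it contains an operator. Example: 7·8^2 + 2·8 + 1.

2·8^2 + 8 + 3

G_0 = 4. HB_2(4) = 2^2. Bump = 27. G_1 = 26.
G_1 = 26. HB_3(26) = 2·3^2 + 2·3 + 2. Bump = 42. G_2 = 41.
G_2 = 41. HB_4(41) = 2·4^2 + 2·4 + 1. Bump = 61. G_3 = 60.
G_3 = 60. HB_5(60) = 2·5^2 + 2·5. Bump = 84. G_4 = 83.
G_4 = 83. HB_6(83) = 2·6^2 + 6 + 5. Bump = 110. G_5 = 109.
G_5 = 109. HB_7(109) = 2·7^2 + 7 + 4. Bump = 140. G_6 = 139.
G_6 = 139. HB_8(139) = 2·8^2 + 8 + 3. Bump = 174. G_7 = 173.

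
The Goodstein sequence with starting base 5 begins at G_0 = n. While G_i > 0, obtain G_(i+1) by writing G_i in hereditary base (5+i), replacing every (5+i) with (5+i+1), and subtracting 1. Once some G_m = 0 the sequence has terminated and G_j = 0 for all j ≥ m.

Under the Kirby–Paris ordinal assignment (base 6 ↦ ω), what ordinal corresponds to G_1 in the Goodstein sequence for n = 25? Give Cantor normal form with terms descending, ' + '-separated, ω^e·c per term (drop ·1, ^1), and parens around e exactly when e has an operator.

i=0: 25 = 5^2 (b=5); 5→6: 6^2 = 36; 36−1 = 35
i=1: 35 = 5·6 + 5 (b=6); 6→7: 5·7 + 5 = 40; 40−1 = 39

ω·5 + 5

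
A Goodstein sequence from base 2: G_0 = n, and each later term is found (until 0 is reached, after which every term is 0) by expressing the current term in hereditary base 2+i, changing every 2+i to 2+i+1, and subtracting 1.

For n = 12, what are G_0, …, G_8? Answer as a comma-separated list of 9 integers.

12 —HB2→ 2^(2 + 1) + 2^2 —bump→ 3^(3 + 1) + 3^3 = 108 —(−1)→ 107
107 —HB3→ 3^(3 + 1) + 2·3^2 + 2·3 + 2 —bump→ 4^(4 + 1) + 2·4^2 + 2·4 + 2 = 1066 —(−1)→ 1065
1065 —HB4→ 4^(4 + 1) + 2·4^2 + 2·4 + 1 —bump→ 5^(5 + 1) + 2·5^2 + 2·5 + 1 = 15686 —(−1)→ 15685
15685 —HB5→ 5^(5 + 1) + 2·5^2 + 2·5 —bump→ 6^(6 + 1) + 2·6^2 + 2·6 = 280020 —(−1)→ 280019
280019 —HB6→ 6^(6 + 1) + 2·6^2 + 6 + 5 —bump→ 7^(7 + 1) + 2·7^2 + 7 + 5 = 5764911 —(−1)→ 5764910
5764910 —HB7→ 7^(7 + 1) + 2·7^2 + 7 + 4 —bump→ 8^(8 + 1) + 2·8^2 + 8 + 4 = 134217868 —(−1)→ 134217867
134217867 —HB8→ 8^(8 + 1) + 2·8^2 + 8 + 3 —bump→ 9^(9 + 1) + 2·9^2 + 9 + 3 = 3486784575 —(−1)→ 3486784574
3486784574 —HB9→ 9^(9 + 1) + 2·9^2 + 9 + 2 —bump→ 10^(10 + 1) + 2·10^2 + 10 + 2 = 100000000212 —(−1)→ 100000000211

12, 107, 1065, 15685, 280019, 5764910, 134217867, 3486784574, 100000000211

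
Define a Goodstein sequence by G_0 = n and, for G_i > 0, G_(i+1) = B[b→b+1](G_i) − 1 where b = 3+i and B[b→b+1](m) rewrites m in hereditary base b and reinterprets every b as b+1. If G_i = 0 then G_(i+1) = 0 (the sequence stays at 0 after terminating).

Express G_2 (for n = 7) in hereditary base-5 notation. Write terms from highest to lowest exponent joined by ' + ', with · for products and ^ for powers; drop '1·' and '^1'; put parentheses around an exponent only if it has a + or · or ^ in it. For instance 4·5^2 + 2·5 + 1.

5 + 4

(0) 7|_3 = 2·3 + 1 ↦ 2·4 + 1|_4 = 9 ⇒ 8
(1) 8|_4 = 2·4 ↦ 2·5|_5 = 10 ⇒ 9
(2) 9|_5 = 5 + 4 ↦ 6 + 4|_6 = 10 ⇒ 9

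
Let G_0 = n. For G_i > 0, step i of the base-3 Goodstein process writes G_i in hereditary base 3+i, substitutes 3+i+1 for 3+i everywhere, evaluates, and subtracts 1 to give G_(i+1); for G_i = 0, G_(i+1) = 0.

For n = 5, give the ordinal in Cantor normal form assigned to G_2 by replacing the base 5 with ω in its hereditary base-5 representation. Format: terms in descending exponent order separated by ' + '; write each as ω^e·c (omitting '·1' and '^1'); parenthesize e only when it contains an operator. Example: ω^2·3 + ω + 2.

ω

step 0: 5 = 3 + 2; sub 4 for 3: 4 + 2; = 6; G_1 = 6−1 = 5
step 1: 5 = 4 + 1; sub 5 for 4: 5 + 1; = 6; G_2 = 6−1 = 5
step 2: 5 = 5; sub 6 for 5: 6; = 6; G_3 = 6−1 = 5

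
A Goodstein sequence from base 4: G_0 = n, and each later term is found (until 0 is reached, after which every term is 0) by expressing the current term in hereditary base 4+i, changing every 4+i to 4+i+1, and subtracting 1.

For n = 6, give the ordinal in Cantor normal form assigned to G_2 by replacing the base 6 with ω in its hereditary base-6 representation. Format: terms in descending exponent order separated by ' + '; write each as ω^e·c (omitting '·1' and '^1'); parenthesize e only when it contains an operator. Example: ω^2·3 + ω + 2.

base 4: 6 = 4 + 2; at 5: 5 + 2 = 7; next = 6
base 5: 6 = 5 + 1; at 6: 6 + 1 = 7; next = 6
base 6: 6 = 6; at 7: 7 = 7; next = 6

ω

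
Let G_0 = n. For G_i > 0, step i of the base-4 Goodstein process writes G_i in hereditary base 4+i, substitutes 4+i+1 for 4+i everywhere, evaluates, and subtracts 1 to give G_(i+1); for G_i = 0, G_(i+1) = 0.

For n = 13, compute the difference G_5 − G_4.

base 4: 13 = 3·4 + 1; at 5: 3·5 + 1 = 16; next = 15
base 5: 15 = 3·5; at 6: 3·6 = 18; next = 17
base 6: 17 = 2·6 + 5; at 7: 2·7 + 5 = 19; next = 18
base 7: 18 = 2·7 + 4; at 8: 2·8 + 4 = 20; next = 19
base 8: 19 = 2·8 + 3; at 9: 2·9 + 3 = 21; next = 20

1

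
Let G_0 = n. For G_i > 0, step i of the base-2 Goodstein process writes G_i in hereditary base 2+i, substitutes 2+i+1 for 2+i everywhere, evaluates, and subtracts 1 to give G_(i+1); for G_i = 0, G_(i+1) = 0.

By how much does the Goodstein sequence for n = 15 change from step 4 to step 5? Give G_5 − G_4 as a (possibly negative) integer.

G_0=15  [base 2] 2^(2 + 1) + 2^2 + 2 + 1  →[2↦3]→  3^(3 + 1) + 3^3 + 3 + 1 = 112  −1 ⇒ G_1=111
G_1=111  [base 3] 3^(3 + 1) + 3^3 + 3  →[3↦4]→  4^(4 + 1) + 4^4 + 4 = 1284  −1 ⇒ G_2=1283
G_2=1283  [base 4] 4^(4 + 1) + 4^4 + 3  →[4↦5]→  5^(5 + 1) + 5^5 + 3 = 18753  −1 ⇒ G_3=18752
G_3=18752  [base 5] 5^(5 + 1) + 5^5 + 2  →[5↦6]→  6^(6 + 1) + 6^6 + 2 = 326594  −1 ⇒ G_4=326593
G_4=326593  [base 6] 6^(6 + 1) + 6^6 + 1  →[6↦7]→  7^(7 + 1) + 7^7 + 1 = 6588345  −1 ⇒ G_5=6588344

6261751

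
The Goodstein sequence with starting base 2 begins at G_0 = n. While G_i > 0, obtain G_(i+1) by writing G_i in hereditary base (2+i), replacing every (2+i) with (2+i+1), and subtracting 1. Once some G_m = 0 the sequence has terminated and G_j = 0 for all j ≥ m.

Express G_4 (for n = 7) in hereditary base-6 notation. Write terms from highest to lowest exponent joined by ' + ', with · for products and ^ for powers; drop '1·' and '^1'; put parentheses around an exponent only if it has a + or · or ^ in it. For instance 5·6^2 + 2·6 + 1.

G_0 = 7. HB_2(7) = 2^2 + 2 + 1. Bump = 31. G_1 = 30.
G_1 = 30. HB_3(30) = 3^3 + 3. Bump = 260. G_2 = 259.
G_2 = 259. HB_4(259) = 4^4 + 3. Bump = 3128. G_3 = 3127.
G_3 = 3127. HB_5(3127) = 5^5 + 2. Bump = 46658. G_4 = 46657.
G_4 = 46657. HB_6(46657) = 6^6 + 1. Bump = 823544. G_5 = 823543.

6^6 + 1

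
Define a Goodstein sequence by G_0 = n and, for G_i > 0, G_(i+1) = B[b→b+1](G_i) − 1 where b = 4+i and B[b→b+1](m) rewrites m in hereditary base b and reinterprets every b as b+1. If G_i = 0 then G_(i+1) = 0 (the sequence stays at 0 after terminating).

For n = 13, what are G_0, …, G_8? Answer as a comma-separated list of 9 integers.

i=0: 13 = 3·4 + 1 (b=4); 4→5: 3·5 + 1 = 16; 16−1 = 15
i=1: 15 = 3·5 (b=5); 5→6: 3·6 = 18; 18−1 = 17
i=2: 17 = 2·6 + 5 (b=6); 6→7: 2·7 + 5 = 19; 19−1 = 18
i=3: 18 = 2·7 + 4 (b=7); 7→8: 2·8 + 4 = 20; 20−1 = 19
i=4: 19 = 2·8 + 3 (b=8); 8→9: 2·9 + 3 = 21; 21−1 = 20
i=5: 20 = 2·9 + 2 (b=9); 9→10: 2·10 + 2 = 22; 22−1 = 21
i=6: 21 = 2·10 + 1 (b=10); 10→11: 2·11 + 1 = 23; 23−1 = 22
i=7: 22 = 2·11 (b=11); 11→12: 2·12 = 24; 24−1 = 23

13, 15, 17, 18, 19, 20, 21, 22, 23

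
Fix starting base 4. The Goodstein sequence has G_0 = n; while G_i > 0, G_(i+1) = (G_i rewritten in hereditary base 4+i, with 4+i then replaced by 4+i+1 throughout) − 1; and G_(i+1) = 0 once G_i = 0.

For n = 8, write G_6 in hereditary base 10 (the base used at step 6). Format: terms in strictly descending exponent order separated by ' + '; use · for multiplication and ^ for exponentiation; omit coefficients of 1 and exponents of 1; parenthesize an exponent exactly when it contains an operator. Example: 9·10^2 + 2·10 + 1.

9

[0] 8 ≡ 2·4 (base 4). Lift 5: 10. −1: 9.
[1] 9 ≡ 5 + 4 (base 5). Lift 6: 10. −1: 9.
[2] 9 ≡ 6 + 3 (base 6). Lift 7: 10. −1: 9.
[3] 9 ≡ 7 + 2 (base 7). Lift 8: 10. −1: 9.
[4] 9 ≡ 8 + 1 (base 8). Lift 9: 10. −1: 9.
[5] 9 ≡ 9 (base 9). Lift 10: 10. −1: 9.
[6] 9 ≡ 9 (base 10). Lift 11: 9. −1: 8.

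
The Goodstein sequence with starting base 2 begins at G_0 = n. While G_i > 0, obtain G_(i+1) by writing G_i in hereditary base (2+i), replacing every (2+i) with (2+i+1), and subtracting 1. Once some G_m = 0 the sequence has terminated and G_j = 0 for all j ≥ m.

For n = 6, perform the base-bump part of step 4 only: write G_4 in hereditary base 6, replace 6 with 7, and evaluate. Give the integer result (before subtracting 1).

98040

(0) 6|_2 = 2^2 + 2 ↦ 3^3 + 3|_3 = 30 ⇒ 29
(1) 29|_3 = 3^3 + 2 ↦ 4^4 + 2|_4 = 258 ⇒ 257
(2) 257|_4 = 4^4 + 1 ↦ 5^5 + 1|_5 = 3126 ⇒ 3125
(3) 3125|_5 = 5^5 ↦ 6^6|_6 = 46656 ⇒ 46655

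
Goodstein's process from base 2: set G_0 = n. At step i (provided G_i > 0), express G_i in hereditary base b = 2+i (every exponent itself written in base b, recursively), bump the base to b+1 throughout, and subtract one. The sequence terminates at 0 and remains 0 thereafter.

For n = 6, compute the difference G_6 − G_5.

base 2: 6 = 2^2 + 2; at 3: 3^3 + 3 = 30; next = 29
base 3: 29 = 3^3 + 2; at 4: 4^4 + 2 = 258; next = 257
base 4: 257 = 4^4 + 1; at 5: 5^5 + 1 = 3126; next = 3125
base 5: 3125 = 5^5; at 6: 6^6 = 46656; next = 46655
base 6: 46655 = 5·6^5 + 5·6^4 + 5·6^3 + 5·6^2 + 5·6 + 5; at 7: 5·7^5 + 5·7^4 + 5·7^3 + 5·7^2 + 5·7 + 5 = 98040; next = 98039
base 7: 98039 = 5·7^5 + 5·7^4 + 5·7^3 + 5·7^2 + 5·7 + 4; at 8: 5·8^5 + 5·8^4 + 5·8^3 + 5·8^2 + 5·8 + 4 = 187244; next = 187243

89204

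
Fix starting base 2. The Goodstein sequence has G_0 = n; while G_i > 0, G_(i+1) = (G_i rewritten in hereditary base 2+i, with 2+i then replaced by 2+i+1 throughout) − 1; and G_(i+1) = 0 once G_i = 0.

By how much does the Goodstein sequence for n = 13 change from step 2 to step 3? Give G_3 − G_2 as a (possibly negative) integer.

G_0=13  [base 2] 2^(2 + 1) + 2^2 + 1  →[2↦3]→  3^(3 + 1) + 3^3 + 1 = 109  −1 ⇒ G_1=108
G_1=108  [base 3] 3^(3 + 1) + 3^3  →[3↦4]→  4^(4 + 1) + 4^4 = 1280  −1 ⇒ G_2=1279
G_2=1279  [base 4] 4^(4 + 1) + 3·4^3 + 3·4^2 + 3·4 + 3  →[4↦5]→  5^(5 + 1) + 3·5^3 + 3·5^2 + 3·5 + 3 = 16093  −1 ⇒ G_3=16092

14813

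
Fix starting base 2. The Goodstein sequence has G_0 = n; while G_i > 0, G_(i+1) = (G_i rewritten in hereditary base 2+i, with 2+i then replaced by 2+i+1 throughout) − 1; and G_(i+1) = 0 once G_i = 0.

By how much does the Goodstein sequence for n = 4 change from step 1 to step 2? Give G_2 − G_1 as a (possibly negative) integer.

step 0: 4 = 2^2; sub 3 for 2: 3^3; = 27; G_1 = 27−1 = 26
step 1: 26 = 2·3^2 + 2·3 + 2; sub 4 for 3: 2·4^2 + 2·4 + 2; = 42; G_2 = 42−1 = 41

15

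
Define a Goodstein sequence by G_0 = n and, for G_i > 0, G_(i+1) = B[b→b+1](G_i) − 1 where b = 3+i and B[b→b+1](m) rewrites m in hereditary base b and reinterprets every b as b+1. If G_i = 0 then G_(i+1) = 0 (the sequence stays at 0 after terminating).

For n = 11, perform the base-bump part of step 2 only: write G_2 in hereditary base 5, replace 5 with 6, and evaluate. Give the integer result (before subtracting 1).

36

(0) 11|_3 = 3^2 + 2 ↦ 4^2 + 2|_4 = 18 ⇒ 17
(1) 17|_4 = 4^2 + 1 ↦ 5^2 + 1|_5 = 26 ⇒ 25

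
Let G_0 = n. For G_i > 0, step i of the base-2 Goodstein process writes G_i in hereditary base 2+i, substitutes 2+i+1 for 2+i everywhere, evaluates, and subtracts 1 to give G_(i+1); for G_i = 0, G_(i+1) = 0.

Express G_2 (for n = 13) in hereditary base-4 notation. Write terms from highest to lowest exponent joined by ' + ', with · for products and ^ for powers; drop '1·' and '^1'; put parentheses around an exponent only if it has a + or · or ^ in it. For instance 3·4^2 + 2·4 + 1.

4^(4 + 1) + 3·4^3 + 3·4^2 + 3·4 + 3

G_0=13  [base 2] 2^(2 + 1) + 2^2 + 1  →[2↦3]→  3^(3 + 1) + 3^3 + 1 = 109  −1 ⇒ G_1=108
G_1=108  [base 3] 3^(3 + 1) + 3^3  →[3↦4]→  4^(4 + 1) + 4^4 = 1280  −1 ⇒ G_2=1279
G_2=1279  [base 4] 4^(4 + 1) + 3·4^3 + 3·4^2 + 3·4 + 3  →[4↦5]→  5^(5 + 1) + 3·5^3 + 3·5^2 + 3·5 + 3 = 16093  −1 ⇒ G_3=16092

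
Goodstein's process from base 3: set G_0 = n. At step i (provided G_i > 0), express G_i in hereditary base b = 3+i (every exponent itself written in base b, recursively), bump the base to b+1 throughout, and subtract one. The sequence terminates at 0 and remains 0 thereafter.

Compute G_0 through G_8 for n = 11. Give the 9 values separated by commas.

11, 17, 25, 35, 39, 43, 47, 51, 55

i=0: 11 = 3^2 + 2 (b=3); 3→4: 4^2 + 2 = 18; 18−1 = 17
i=1: 17 = 4^2 + 1 (b=4); 4→5: 5^2 + 1 = 26; 26−1 = 25
i=2: 25 = 5^2 (b=5); 5→6: 6^2 = 36; 36−1 = 35
i=3: 35 = 5·6 + 5 (b=6); 6→7: 5·7 + 5 = 40; 40−1 = 39
i=4: 39 = 5·7 + 4 (b=7); 7→8: 5·8 + 4 = 44; 44−1 = 43
i=5: 43 = 5·8 + 3 (b=8); 8→9: 5·9 + 3 = 48; 48−1 = 47
i=6: 47 = 5·9 + 2 (b=9); 9→10: 5·10 + 2 = 52; 52−1 = 51
i=7: 51 = 5·10 + 1 (b=10); 10→11: 5·11 + 1 = 56; 56−1 = 55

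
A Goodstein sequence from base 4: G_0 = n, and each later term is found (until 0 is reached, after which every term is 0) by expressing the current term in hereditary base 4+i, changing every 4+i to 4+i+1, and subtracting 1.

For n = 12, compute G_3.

G_0 = 12. HB_4(12) = 3·4. Bump = 15. G_1 = 14.
G_1 = 14. HB_5(14) = 2·5 + 4. Bump = 16. G_2 = 15.
G_2 = 15. HB_6(15) = 2·6 + 3. Bump = 17. G_3 = 16.
G_3 = 16. HB_7(16) = 2·7 + 2. Bump = 18. G_4 = 17.

16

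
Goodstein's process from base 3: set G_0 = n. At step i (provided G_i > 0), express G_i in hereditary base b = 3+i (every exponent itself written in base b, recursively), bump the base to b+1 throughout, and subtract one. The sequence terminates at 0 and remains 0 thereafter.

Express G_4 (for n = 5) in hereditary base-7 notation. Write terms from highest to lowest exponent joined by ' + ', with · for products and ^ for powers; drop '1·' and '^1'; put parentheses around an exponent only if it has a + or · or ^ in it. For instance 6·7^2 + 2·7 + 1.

base 3: 5 = 3 + 2; at 4: 4 + 2 = 6; next = 5
base 4: 5 = 4 + 1; at 5: 5 + 1 = 6; next = 5
base 5: 5 = 5; at 6: 6 = 6; next = 5
base 6: 5 = 5; at 7: 5 = 5; next = 4

4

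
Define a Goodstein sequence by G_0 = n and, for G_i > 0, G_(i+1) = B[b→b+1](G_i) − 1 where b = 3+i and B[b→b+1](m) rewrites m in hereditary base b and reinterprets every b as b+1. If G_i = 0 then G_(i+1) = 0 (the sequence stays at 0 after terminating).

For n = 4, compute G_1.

4

G_0 = 4. HB_3(4) = 3 + 1. Bump = 5. G_1 = 4.
G_1 = 4. HB_4(4) = 4. Bump = 5. G_2 = 4.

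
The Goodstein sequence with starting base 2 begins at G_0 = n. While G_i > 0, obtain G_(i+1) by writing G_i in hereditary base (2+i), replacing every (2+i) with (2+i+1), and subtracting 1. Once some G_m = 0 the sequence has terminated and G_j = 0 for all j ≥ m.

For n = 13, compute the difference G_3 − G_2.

14813

[0] 13 ≡ 2^(2 + 1) + 2^2 + 1 (base 2). Lift 3: 109. −1: 108.
[1] 108 ≡ 3^(3 + 1) + 3^3 (base 3). Lift 4: 1280. −1: 1279.
[2] 1279 ≡ 4^(4 + 1) + 3·4^3 + 3·4^2 + 3·4 + 3 (base 4). Lift 5: 16093. −1: 16092.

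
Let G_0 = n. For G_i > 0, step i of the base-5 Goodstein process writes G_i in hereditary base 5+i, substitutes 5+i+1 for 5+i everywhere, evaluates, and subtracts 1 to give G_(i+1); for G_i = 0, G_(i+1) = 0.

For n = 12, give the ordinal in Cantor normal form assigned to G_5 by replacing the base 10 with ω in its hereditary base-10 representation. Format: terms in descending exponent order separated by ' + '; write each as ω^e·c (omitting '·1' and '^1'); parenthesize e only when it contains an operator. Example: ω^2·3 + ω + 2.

base 5: 12 = 2·5 + 2; at 6: 2·6 + 2 = 14; next = 13
base 6: 13 = 2·6 + 1; at 7: 2·7 + 1 = 15; next = 14
base 7: 14 = 2·7; at 8: 2·8 = 16; next = 15
base 8: 15 = 8 + 7; at 9: 9 + 7 = 16; next = 15
base 9: 15 = 9 + 6; at 10: 10 + 6 = 16; next = 15
base 10: 15 = 10 + 5; at 11: 11 + 5 = 16; next = 15

ω + 5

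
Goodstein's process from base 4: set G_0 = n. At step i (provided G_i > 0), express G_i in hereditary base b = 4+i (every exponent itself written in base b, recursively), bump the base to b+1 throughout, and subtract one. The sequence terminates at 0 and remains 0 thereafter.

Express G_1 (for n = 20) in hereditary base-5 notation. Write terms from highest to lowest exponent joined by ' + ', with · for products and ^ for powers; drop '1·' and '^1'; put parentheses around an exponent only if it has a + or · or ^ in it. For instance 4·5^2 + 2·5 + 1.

G_0 = 20. HB_4(20) = 4^2 + 4. Bump = 30. G_1 = 29.
G_1 = 29. HB_5(29) = 5^2 + 4. Bump = 40. G_2 = 39.

5^2 + 4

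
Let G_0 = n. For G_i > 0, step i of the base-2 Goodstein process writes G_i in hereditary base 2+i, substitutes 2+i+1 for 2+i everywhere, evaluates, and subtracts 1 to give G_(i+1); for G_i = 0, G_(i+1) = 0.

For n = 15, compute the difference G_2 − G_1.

step 0: 15 = 2^(2 + 1) + 2^2 + 2 + 1; sub 3 for 2: 3^(3 + 1) + 3^3 + 3 + 1; = 112; G_1 = 112−1 = 111
step 1: 111 = 3^(3 + 1) + 3^3 + 3; sub 4 for 3: 4^(4 + 1) + 4^4 + 4; = 1284; G_2 = 1284−1 = 1283

1172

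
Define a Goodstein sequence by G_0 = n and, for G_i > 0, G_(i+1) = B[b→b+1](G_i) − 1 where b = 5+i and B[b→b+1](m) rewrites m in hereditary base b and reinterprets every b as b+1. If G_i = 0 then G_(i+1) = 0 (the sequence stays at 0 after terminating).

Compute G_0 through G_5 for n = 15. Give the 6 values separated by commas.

15, 17, 18, 19, 20, 21

base 5: 15 = 3·5; at 6: 3·6 = 18; next = 17
base 6: 17 = 2·6 + 5; at 7: 2·7 + 5 = 19; next = 18
base 7: 18 = 2·7 + 4; at 8: 2·8 + 4 = 20; next = 19
base 8: 19 = 2·8 + 3; at 9: 2·9 + 3 = 21; next = 20
base 9: 20 = 2·9 + 2; at 10: 2·10 + 2 = 22; next = 21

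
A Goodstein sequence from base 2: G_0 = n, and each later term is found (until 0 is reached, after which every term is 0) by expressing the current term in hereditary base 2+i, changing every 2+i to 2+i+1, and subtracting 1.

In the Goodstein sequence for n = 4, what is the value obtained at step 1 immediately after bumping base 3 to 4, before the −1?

42

base 2: 4 = 2^2; at 3: 3^3 = 27; next = 26
base 3: 26 = 2·3^2 + 2·3 + 2; at 4: 2·4^2 + 2·4 + 2 = 42; next = 41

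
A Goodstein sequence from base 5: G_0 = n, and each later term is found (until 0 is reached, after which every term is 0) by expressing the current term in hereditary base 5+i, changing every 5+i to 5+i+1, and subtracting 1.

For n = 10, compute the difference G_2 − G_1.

0

[0] 10 ≡ 2·5 (base 5). Lift 6: 12. −1: 11.
[1] 11 ≡ 6 + 5 (base 6). Lift 7: 12. −1: 11.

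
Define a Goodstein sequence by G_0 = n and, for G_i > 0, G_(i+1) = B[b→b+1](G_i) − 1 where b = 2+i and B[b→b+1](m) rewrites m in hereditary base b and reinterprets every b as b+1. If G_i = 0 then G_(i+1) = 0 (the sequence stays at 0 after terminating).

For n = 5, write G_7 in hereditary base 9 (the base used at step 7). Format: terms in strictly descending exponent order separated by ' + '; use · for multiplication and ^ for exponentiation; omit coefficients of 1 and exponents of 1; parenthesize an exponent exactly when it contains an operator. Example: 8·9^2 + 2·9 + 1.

G_0 = 5. HB_2(5) = 2^2 + 1. Bump = 28. G_1 = 27.
G_1 = 27. HB_3(27) = 3^3. Bump = 256. G_2 = 255.
G_2 = 255. HB_4(255) = 3·4^3 + 3·4^2 + 3·4 + 3. Bump = 468. G_3 = 467.
G_3 = 467. HB_5(467) = 3·5^3 + 3·5^2 + 3·5 + 2. Bump = 776. G_4 = 775.
G_4 = 775. HB_6(775) = 3·6^3 + 3·6^2 + 3·6 + 1. Bump = 1198. G_5 = 1197.
G_5 = 1197. HB_7(1197) = 3·7^3 + 3·7^2 + 3·7. Bump = 1752. G_6 = 1751.
G_6 = 1751. HB_8(1751) = 3·8^3 + 3·8^2 + 2·8 + 7. Bump = 2455. G_7 = 2454.
G_7 = 2454. HB_9(2454) = 3·9^3 + 3·9^2 + 2·9 + 6. Bump = 3326. G_8 = 3325.

3·9^3 + 3·9^2 + 2·9 + 6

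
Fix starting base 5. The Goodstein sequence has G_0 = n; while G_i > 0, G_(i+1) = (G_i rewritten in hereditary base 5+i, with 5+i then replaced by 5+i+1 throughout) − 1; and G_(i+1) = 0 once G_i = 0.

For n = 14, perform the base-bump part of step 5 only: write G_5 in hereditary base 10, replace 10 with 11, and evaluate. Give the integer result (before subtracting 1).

(0) 14|_5 = 2·5 + 4 ↦ 2·6 + 4|_6 = 16 ⇒ 15
(1) 15|_6 = 2·6 + 3 ↦ 2·7 + 3|_7 = 17 ⇒ 16
(2) 16|_7 = 2·7 + 2 ↦ 2·8 + 2|_8 = 18 ⇒ 17
(3) 17|_8 = 2·8 + 1 ↦ 2·9 + 1|_9 = 19 ⇒ 18
(4) 18|_9 = 2·9 ↦ 2·10|_10 = 20 ⇒ 19
(5) 19|_10 = 10 + 9 ↦ 11 + 9|_11 = 20 ⇒ 19

20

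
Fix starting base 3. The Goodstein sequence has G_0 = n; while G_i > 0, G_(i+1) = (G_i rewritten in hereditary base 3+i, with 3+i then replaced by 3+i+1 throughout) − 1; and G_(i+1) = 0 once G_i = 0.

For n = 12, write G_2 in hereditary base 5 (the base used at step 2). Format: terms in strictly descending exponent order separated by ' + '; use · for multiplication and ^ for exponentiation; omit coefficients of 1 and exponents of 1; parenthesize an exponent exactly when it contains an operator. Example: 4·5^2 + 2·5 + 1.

5^2 + 2

G_0 = 12. HB_3(12) = 3^2 + 3. Bump = 20. G_1 = 19.
G_1 = 19. HB_4(19) = 4^2 + 3. Bump = 28. G_2 = 27.
G_2 = 27. HB_5(27) = 5^2 + 2. Bump = 38. G_3 = 37.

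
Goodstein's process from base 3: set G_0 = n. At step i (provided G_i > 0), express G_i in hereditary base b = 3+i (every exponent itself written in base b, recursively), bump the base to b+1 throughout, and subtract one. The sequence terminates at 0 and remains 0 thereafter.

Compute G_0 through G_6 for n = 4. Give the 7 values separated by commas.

4, 4, 4, 3, 2, 1, 0

4 —HB3→ 3 + 1 —bump→ 4 + 1 = 5 —(−1)→ 4
4 —HB4→ 4 —bump→ 5 = 5 —(−1)→ 4
4 —HB5→ 4 —bump→ 4 = 4 —(−1)→ 3
3 —HB6→ 3 —bump→ 3 = 3 —(−1)→ 2
2 —HB7→ 2 —bump→ 2 = 2 —(−1)→ 1
1 —HB8→ 1 —bump→ 1 = 1 —(−1)→ 0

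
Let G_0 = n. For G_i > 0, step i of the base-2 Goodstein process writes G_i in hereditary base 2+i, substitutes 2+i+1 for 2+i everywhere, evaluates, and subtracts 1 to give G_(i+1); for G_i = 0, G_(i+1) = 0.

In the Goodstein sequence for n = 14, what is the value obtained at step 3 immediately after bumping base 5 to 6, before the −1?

326592

base 2: 14 = 2^(2 + 1) + 2^2 + 2; at 3: 3^(3 + 1) + 3^3 + 3 = 111; next = 110
base 3: 110 = 3^(3 + 1) + 3^3 + 2; at 4: 4^(4 + 1) + 4^4 + 2 = 1282; next = 1281
base 4: 1281 = 4^(4 + 1) + 4^4 + 1; at 5: 5^(5 + 1) + 5^5 + 1 = 18751; next = 18750
base 5: 18750 = 5^(5 + 1) + 5^5; at 6: 6^(6 + 1) + 6^6 = 326592; next = 326591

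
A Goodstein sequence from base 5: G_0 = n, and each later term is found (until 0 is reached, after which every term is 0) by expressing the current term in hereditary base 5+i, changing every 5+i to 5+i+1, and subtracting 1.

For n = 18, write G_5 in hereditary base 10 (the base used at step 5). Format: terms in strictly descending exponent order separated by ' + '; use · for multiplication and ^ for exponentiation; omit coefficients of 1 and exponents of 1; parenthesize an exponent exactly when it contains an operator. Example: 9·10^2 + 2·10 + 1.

step 0: 18 = 3·5 + 3; sub 6 for 5: 3·6 + 3; = 21; G_1 = 21−1 = 20
step 1: 20 = 3·6 + 2; sub 7 for 6: 3·7 + 2; = 23; G_2 = 23−1 = 22
step 2: 22 = 3·7 + 1; sub 8 for 7: 3·8 + 1; = 25; G_3 = 25−1 = 24
step 3: 24 = 3·8; sub 9 for 8: 3·9; = 27; G_4 = 27−1 = 26
step 4: 26 = 2·9 + 8; sub 10 for 9: 2·10 + 8; = 28; G_5 = 28−1 = 27
step 5: 27 = 2·10 + 7; sub 11 for 10: 2·11 + 7; = 29; G_6 = 29−1 = 28

2·10 + 7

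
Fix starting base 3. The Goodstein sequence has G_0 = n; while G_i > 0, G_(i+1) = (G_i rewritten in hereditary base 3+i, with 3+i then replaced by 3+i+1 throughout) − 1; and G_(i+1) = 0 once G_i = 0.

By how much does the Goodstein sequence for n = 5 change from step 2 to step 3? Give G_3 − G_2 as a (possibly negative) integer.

step 0: 5 = 3 + 2; sub 4 for 3: 4 + 2; = 6; G_1 = 6−1 = 5
step 1: 5 = 4 + 1; sub 5 for 4: 5 + 1; = 6; G_2 = 6−1 = 5
step 2: 5 = 5; sub 6 for 5: 6; = 6; G_3 = 6−1 = 5

0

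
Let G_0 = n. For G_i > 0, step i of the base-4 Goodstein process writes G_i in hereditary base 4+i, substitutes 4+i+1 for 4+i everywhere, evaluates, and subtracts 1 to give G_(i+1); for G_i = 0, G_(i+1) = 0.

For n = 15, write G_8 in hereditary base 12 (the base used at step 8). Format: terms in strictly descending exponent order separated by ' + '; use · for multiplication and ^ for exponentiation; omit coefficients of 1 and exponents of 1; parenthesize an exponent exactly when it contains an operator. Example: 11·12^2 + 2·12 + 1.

G_0 = 15. HB_4(15) = 3·4 + 3. Bump = 18. G_1 = 17.
G_1 = 17. HB_5(17) = 3·5 + 2. Bump = 20. G_2 = 19.
G_2 = 19. HB_6(19) = 3·6 + 1. Bump = 22. G_3 = 21.
G_3 = 21. HB_7(21) = 3·7. Bump = 24. G_4 = 23.
G_4 = 23. HB_8(23) = 2·8 + 7. Bump = 25. G_5 = 24.
G_5 = 24. HB_9(24) = 2·9 + 6. Bump = 26. G_6 = 25.
G_6 = 25. HB_10(25) = 2·10 + 5. Bump = 27. G_7 = 26.
G_7 = 26. HB_11(26) = 2·11 + 4. Bump = 28. G_8 = 27.

2·12 + 3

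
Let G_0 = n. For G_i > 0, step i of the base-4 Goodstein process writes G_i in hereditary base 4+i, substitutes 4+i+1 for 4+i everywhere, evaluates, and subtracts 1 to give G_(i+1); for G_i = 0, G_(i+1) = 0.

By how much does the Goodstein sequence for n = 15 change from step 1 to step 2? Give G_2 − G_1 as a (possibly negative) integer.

base 4: 15 = 3·4 + 3; at 5: 3·5 + 3 = 18; next = 17
base 5: 17 = 3·5 + 2; at 6: 3·6 + 2 = 20; next = 19

2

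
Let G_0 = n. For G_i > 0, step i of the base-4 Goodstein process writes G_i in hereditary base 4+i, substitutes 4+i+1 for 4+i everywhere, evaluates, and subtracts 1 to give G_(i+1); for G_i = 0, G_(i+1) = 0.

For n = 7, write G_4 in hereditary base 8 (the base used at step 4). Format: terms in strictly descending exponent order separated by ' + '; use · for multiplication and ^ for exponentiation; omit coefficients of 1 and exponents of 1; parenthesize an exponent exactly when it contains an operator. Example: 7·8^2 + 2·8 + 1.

7

(0) 7|_4 = 4 + 3 ↦ 5 + 3|_5 = 8 ⇒ 7
(1) 7|_5 = 5 + 2 ↦ 6 + 2|_6 = 8 ⇒ 7
(2) 7|_6 = 6 + 1 ↦ 7 + 1|_7 = 8 ⇒ 7
(3) 7|_7 = 7 ↦ 8|_8 = 8 ⇒ 7
(4) 7|_8 = 7 ↦ 7|_9 = 7 ⇒ 6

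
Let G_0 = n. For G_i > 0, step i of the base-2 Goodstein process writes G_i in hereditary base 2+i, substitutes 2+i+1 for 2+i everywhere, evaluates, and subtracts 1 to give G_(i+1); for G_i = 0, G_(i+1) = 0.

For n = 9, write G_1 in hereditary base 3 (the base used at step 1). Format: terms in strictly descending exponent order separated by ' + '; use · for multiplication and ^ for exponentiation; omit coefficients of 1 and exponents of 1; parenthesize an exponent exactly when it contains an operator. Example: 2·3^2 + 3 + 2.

3^(3 + 1)

G_0=9  [base 2] 2^(2 + 1) + 1  →[2↦3]→  3^(3 + 1) + 1 = 82  −1 ⇒ G_1=81
G_1=81  [base 3] 3^(3 + 1)  →[3↦4]→  4^(4 + 1) = 1024  −1 ⇒ G_2=1023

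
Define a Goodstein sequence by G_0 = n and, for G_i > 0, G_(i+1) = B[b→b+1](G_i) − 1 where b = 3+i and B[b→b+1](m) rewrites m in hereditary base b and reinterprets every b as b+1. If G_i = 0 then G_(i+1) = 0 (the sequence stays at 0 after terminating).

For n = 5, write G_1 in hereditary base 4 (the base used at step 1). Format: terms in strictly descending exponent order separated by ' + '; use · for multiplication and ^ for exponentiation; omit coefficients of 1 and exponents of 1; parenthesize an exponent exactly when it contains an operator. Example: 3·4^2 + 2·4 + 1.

G_0=5  [base 3] 3 + 2  →[3↦4]→  4 + 2 = 6  −1 ⇒ G_1=5
G_1=5  [base 4] 4 + 1  →[4↦5]→  5 + 1 = 6  −1 ⇒ G_2=5

4 + 1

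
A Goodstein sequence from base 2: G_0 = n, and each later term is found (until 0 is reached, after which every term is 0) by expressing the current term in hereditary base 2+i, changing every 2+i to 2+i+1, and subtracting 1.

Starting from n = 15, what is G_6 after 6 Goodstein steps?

(0) 15|_2 = 2^(2 + 1) + 2^2 + 2 + 1 ↦ 3^(3 + 1) + 3^3 + 3 + 1|_3 = 112 ⇒ 111
(1) 111|_3 = 3^(3 + 1) + 3^3 + 3 ↦ 4^(4 + 1) + 4^4 + 4|_4 = 1284 ⇒ 1283
(2) 1283|_4 = 4^(4 + 1) + 4^4 + 3 ↦ 5^(5 + 1) + 5^5 + 3|_5 = 18753 ⇒ 18752
(3) 18752|_5 = 5^(5 + 1) + 5^5 + 2 ↦ 6^(6 + 1) + 6^6 + 2|_6 = 326594 ⇒ 326593
(4) 326593|_6 = 6^(6 + 1) + 6^6 + 1 ↦ 7^(7 + 1) + 7^7 + 1|_7 = 6588345 ⇒ 6588344
(5) 6588344|_7 = 7^(7 + 1) + 7^7 ↦ 8^(8 + 1) + 8^8|_8 = 150994944 ⇒ 150994943
(6) 150994943|_8 = 8^(8 + 1) + 7·8^7 + 7·8^6 + 7·8^5 + 7·8^4 + 7·8^3 + 7·8^2 + 7·8 + 7 ↦ 9^(9 + 1) + 7·9^7 + 7·9^6 + 7·9^5 + 7·9^4 + 7·9^3 + 7·9^2 + 7·9 + 7|_9 = 3524450281 ⇒ 3524450280

150994943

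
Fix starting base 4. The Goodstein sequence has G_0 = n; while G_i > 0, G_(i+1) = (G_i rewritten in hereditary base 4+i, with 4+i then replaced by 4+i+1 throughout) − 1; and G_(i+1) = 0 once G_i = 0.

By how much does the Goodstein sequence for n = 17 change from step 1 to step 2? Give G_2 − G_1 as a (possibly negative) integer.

i=0: 17 = 4^2 + 1 (b=4); 4→5: 5^2 + 1 = 26; 26−1 = 25
i=1: 25 = 5^2 (b=5); 5→6: 6^2 = 36; 36−1 = 35

10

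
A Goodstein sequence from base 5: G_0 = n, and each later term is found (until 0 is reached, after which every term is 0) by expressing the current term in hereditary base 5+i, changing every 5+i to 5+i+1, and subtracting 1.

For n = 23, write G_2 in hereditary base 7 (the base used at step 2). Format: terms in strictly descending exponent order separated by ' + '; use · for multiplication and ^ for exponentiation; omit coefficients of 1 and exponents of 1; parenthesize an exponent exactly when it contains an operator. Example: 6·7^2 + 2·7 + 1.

i=0: 23 = 4·5 + 3 (b=5); 5→6: 4·6 + 3 = 27; 27−1 = 26
i=1: 26 = 4·6 + 2 (b=6); 6→7: 4·7 + 2 = 30; 30−1 = 29

4·7 + 1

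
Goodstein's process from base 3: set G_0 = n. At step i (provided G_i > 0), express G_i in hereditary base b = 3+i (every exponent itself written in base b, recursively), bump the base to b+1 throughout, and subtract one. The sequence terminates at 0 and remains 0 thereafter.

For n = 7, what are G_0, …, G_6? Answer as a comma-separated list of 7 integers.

[0] 7 ≡ 2·3 + 1 (base 3). Lift 4: 9. −1: 8.
[1] 8 ≡ 2·4 (base 4). Lift 5: 10. −1: 9.
[2] 9 ≡ 5 + 4 (base 5). Lift 6: 10. −1: 9.
[3] 9 ≡ 6 + 3 (base 6). Lift 7: 10. −1: 9.
[4] 9 ≡ 7 + 2 (base 7). Lift 8: 10. −1: 9.
[5] 9 ≡ 8 + 1 (base 8). Lift 9: 10. −1: 9.

7, 8, 9, 9, 9, 9, 9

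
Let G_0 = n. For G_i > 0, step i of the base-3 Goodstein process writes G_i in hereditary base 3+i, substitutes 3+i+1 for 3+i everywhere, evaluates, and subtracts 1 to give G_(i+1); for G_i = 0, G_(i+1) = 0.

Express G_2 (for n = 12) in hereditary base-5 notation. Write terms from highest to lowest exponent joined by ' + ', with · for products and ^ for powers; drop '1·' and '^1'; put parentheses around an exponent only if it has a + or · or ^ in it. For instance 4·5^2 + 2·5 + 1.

G_0=12  [base 3] 3^2 + 3  →[3↦4]→  4^2 + 4 = 20  −1 ⇒ G_1=19
G_1=19  [base 4] 4^2 + 3  →[4↦5]→  5^2 + 3 = 28  −1 ⇒ G_2=27
G_2=27  [base 5] 5^2 + 2  →[5↦6]→  6^2 + 2 = 38  −1 ⇒ G_3=37

5^2 + 2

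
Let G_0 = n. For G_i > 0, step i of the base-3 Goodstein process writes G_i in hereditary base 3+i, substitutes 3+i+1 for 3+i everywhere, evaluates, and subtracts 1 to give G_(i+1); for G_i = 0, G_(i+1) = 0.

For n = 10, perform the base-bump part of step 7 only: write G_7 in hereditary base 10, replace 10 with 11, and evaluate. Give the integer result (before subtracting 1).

i=0: 10 = 3^2 + 1 (b=3); 3→4: 4^2 + 1 = 17; 17−1 = 16
i=1: 16 = 4^2 (b=4); 4→5: 5^2 = 25; 25−1 = 24
i=2: 24 = 4·5 + 4 (b=5); 5→6: 4·6 + 4 = 28; 28−1 = 27
i=3: 27 = 4·6 + 3 (b=6); 6→7: 4·7 + 3 = 31; 31−1 = 30
i=4: 30 = 4·7 + 2 (b=7); 7→8: 4·8 + 2 = 34; 34−1 = 33
i=5: 33 = 4·8 + 1 (b=8); 8→9: 4·9 + 1 = 37; 37−1 = 36
i=6: 36 = 4·9 (b=9); 9→10: 4·10 = 40; 40−1 = 39
i=7: 39 = 3·10 + 9 (b=10); 10→11: 3·11 + 9 = 42; 42−1 = 41

42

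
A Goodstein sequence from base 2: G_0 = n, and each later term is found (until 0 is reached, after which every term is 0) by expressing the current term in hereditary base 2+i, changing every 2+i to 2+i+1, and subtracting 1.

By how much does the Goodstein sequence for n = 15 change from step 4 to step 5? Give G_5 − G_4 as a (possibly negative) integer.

base 2: 15 = 2^(2 + 1) + 2^2 + 2 + 1; at 3: 3^(3 + 1) + 3^3 + 3 + 1 = 112; next = 111
base 3: 111 = 3^(3 + 1) + 3^3 + 3; at 4: 4^(4 + 1) + 4^4 + 4 = 1284; next = 1283
base 4: 1283 = 4^(4 + 1) + 4^4 + 3; at 5: 5^(5 + 1) + 5^5 + 3 = 18753; next = 18752
base 5: 18752 = 5^(5 + 1) + 5^5 + 2; at 6: 6^(6 + 1) + 6^6 + 2 = 326594; next = 326593
base 6: 326593 = 6^(6 + 1) + 6^6 + 1; at 7: 7^(7 + 1) + 7^7 + 1 = 6588345; next = 6588344

6261751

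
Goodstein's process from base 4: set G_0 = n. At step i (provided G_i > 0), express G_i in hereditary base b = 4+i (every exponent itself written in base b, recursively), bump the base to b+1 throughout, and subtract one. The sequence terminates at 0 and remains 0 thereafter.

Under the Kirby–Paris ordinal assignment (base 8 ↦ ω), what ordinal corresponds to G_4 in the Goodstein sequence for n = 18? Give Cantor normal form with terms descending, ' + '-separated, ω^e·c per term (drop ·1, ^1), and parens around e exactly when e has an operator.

ω·6 + 5

G_0 = 18. HB_4(18) = 4^2 + 2. Bump = 27. G_1 = 26.
G_1 = 26. HB_5(26) = 5^2 + 1. Bump = 37. G_2 = 36.
G_2 = 36. HB_6(36) = 6^2. Bump = 49. G_3 = 48.
G_3 = 48. HB_7(48) = 6·7 + 6. Bump = 54. G_4 = 53.
G_4 = 53. HB_8(53) = 6·8 + 5. Bump = 59. G_5 = 58.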